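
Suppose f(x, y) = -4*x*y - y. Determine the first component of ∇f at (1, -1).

(∇f)_1 = ∂f/∂x = -4*y
At (1, -1): 4.

4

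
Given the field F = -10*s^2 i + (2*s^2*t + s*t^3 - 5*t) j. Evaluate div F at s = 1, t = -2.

∂F₁/∂s = -20*s
∂F₂/∂t = 2*s^2 + 3*s*t^2 - 5
∇·F = 2*s^2 + 3*s*t^2 - 20*s - 5
At (1, -2): -11.

-11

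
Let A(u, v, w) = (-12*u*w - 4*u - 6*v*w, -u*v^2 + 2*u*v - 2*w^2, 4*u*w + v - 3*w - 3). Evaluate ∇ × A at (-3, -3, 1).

(∇×A)₁ = ∂A₃/∂v − ∂A₂/∂w = 4*w + 1
(∇×A)₂ = ∂A₁/∂w − ∂A₃/∂u = -12*u - 6*v - 4*w
(∇×A)₃ = ∂A₂/∂u − ∂A₁/∂v = -v^2 + 2*v + 6*w
∇×A = (4*w + 1, -12*u - 6*v - 4*w, -v^2 + 2*v + 6*w)
At (-3, -3, 1): (5, 50, -9).

(5, 50, -9)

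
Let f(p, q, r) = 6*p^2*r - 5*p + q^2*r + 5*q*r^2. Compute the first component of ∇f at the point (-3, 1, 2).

(∇f)_1 = ∂f/∂p = 12*p*r - 5
At (-3, 1, 2): -77.

-77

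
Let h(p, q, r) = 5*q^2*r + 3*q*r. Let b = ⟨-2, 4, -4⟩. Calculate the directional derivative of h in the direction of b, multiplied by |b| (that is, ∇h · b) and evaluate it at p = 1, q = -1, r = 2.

∂h/∂p = 0
∂h/∂q = 10*q*r + 3*r
∂h/∂r = 5*q^2 + 3*q
∇h at (1, -1, 2) = (0, -14, 2)
∇h · b = (0)(-2) + (-14)(4) + (2)(-4) = -64

-64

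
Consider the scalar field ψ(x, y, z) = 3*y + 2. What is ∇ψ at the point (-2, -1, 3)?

(0, 3, 0)

∂ψ/∂x = 0
∂ψ/∂y = 3
∂ψ/∂z = 0
∇ψ = (0, 3, 0)
At (-2, -1, 3): (0, 3, 0).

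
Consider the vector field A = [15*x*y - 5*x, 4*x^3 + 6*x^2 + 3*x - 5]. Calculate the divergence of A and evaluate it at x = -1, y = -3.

∂A₁/∂x = 15*y - 5
∂A₂/∂y = 0
∇·A = 15*y - 5
At (-1, -3): -50.

-50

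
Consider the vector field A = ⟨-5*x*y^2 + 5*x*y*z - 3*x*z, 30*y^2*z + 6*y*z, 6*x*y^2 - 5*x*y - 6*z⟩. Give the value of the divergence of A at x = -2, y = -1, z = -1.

51

∂A₁/∂x = -5*y^2 + 5*y*z - 3*z
∂A₂/∂y = 60*y*z + 6*z
∂A₃/∂z = -6
∇·A = -5*y^2 + 65*y*z + 3*z - 6
At (-2, -1, -1): 51.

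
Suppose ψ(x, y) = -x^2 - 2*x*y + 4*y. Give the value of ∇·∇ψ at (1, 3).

-2

∂²ψ/∂x² = -2
∂²ψ/∂y² = 0
∇²ψ = -2
At (1, 3): -2.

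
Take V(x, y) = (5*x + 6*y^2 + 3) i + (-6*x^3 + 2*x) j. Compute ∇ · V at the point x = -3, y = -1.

∂V₁/∂x = 5
∂V₂/∂y = 0
∇·V = 5
At (-3, -1): 5.

5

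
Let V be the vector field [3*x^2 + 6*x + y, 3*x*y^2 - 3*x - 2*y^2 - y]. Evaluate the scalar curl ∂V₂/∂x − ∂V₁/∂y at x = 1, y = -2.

∂V₂/∂x = 3*y^2 - 3
∂V₁/∂y = 1
Scalar curl = 3*y^2 - 4
At (1, -2): 8.

8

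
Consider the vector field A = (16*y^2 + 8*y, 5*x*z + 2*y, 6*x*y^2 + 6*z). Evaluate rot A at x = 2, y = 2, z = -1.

(38, -24, -77)

(∇×A)₁ = ∂A₃/∂y − ∂A₂/∂z = 12*x*y - 5*x
(∇×A)₂ = ∂A₁/∂z − ∂A₃/∂x = -6*y^2
(∇×A)₃ = ∂A₂/∂x − ∂A₁/∂y = -32*y + 5*z - 8
∇×A = (12*x*y - 5*x, -6*y^2, -32*y + 5*z - 8)
At (2, 2, -1): (38, -24, -77).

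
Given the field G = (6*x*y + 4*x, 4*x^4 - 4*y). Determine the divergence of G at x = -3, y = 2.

12

∂G₁/∂x = 6*y + 4
∂G₂/∂y = -4
∇·G = 6*y
At (-3, 2): 12.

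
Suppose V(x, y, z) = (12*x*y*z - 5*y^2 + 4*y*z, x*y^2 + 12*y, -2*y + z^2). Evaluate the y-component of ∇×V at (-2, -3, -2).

60

(∇×V)_2 = ∂V₁/∂z − ∂V₃/∂x
= 12*x*y + 4*y − (0)
= 12*x*y + 4*y
At (-2, -3, -2): 60.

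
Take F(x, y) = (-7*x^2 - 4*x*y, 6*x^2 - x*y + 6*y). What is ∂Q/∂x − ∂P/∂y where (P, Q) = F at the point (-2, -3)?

-29

∂F₂/∂x = 12*x - y
∂F₁/∂y = -4*x
Scalar curl = 16*x - y
At (-2, -3): -29.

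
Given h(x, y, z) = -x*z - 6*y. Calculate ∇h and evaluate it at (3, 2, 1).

∂h/∂x = -z
∂h/∂y = -6
∂h/∂z = -x
∇h = (-z, -6, -x)
At (3, 2, 1): (-1, -6, -3).

(-1, -6, -3)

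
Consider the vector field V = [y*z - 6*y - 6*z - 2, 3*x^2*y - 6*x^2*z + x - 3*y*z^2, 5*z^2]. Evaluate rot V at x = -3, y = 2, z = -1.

(∇×V)₁ = ∂V₃/∂y − ∂V₂/∂z = 6*x^2 + 6*y*z
(∇×V)₂ = ∂V₁/∂z − ∂V₃/∂x = y - 6
(∇×V)₃ = ∂V₂/∂x − ∂V₁/∂y = 6*x*y - 12*x*z - z + 7
∇×V = (6*x^2 + 6*y*z, y - 6, 6*x*y - 12*x*z - z + 7)
At (-3, 2, -1): (42, -4, -64).

(42, -4, -64)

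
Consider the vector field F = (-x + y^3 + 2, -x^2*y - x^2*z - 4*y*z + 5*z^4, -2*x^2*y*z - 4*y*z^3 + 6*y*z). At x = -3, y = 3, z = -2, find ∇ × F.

(237, 72, -21)

(∇×F)₁ = ∂F₃/∂y − ∂F₂/∂z = -2*x^2*z + x^2 + 4*y - 24*z^3 + 6*z
(∇×F)₂ = ∂F₁/∂z − ∂F₃/∂x = 4*x*y*z
(∇×F)₃ = ∂F₂/∂x − ∂F₁/∂y = -2*x*y - 2*x*z - 3*y^2
∇×F = (-2*x^2*z + x^2 + 4*y - 24*z^3 + 6*z, 4*x*y*z, -2*x*y - 2*x*z - 3*y^2)
At (-3, 3, -2): (237, 72, -21).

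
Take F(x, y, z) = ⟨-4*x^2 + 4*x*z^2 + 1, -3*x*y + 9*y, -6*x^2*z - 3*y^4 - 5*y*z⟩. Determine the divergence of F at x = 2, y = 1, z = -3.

-6

∂F₁/∂x = -8*x + 4*z^2
∂F₂/∂y = -3*x + 9
∂F₃/∂z = -6*x^2 - 5*y
∇·F = -6*x^2 - 11*x - 5*y + 4*z^2 + 9
At (2, 1, -3): -6.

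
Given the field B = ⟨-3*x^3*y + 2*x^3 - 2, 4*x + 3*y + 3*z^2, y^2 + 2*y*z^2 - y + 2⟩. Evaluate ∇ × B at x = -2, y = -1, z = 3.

(-3, 0, -20)

(∇×B)₁ = ∂B₃/∂y − ∂B₂/∂z = 2*y + 2*z^2 - 6*z - 1
(∇×B)₂ = ∂B₁/∂z − ∂B₃/∂x = 0
(∇×B)₃ = ∂B₂/∂x − ∂B₁/∂y = 3*x^3 + 4
∇×B = (2*y + 2*z^2 - 6*z - 1, 0, 3*x^3 + 4)
At (-2, -1, 3): (-3, 0, -20).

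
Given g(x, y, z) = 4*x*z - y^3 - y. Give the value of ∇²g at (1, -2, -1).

∂²g/∂x² = 0
∂²g/∂y² = -6*y
∂²g/∂z² = 0
∇²g = -6*y
At (1, -2, -1): 12.

12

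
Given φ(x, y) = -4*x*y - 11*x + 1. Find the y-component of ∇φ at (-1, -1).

4

(∇φ)_2 = ∂φ/∂y = -4*x
At (-1, -1): 4.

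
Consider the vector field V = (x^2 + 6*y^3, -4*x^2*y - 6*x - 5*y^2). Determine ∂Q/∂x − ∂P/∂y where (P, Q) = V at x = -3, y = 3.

-96

∂V₂/∂x = -8*x*y - 6
∂V₁/∂y = 18*y^2
Scalar curl = -8*x*y - 18*y^2 - 6
At (-3, 3): -96.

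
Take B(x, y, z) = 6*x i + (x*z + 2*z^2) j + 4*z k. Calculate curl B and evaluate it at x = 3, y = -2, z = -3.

(∇×B)₁ = ∂B₃/∂y − ∂B₂/∂z = -x - 4*z
(∇×B)₂ = ∂B₁/∂z − ∂B₃/∂x = 0
(∇×B)₃ = ∂B₂/∂x − ∂B₁/∂y = z
∇×B = (-x - 4*z, 0, z)
At (3, -2, -3): (9, 0, -3).

(9, 0, -3)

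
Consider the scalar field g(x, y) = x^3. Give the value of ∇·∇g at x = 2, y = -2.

∂²g/∂x² = 6*x
∂²g/∂y² = 0
∇²g = 6*x
At (2, -2): 12.

12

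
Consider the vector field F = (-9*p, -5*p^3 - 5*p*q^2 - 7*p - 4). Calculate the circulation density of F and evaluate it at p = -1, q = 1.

-27

∂F₂/∂p = -15*p^2 - 5*q^2 - 7
∂F₁/∂q = 0
Scalar curl = -15*p^2 - 5*q^2 - 7
At (-1, 1): -27.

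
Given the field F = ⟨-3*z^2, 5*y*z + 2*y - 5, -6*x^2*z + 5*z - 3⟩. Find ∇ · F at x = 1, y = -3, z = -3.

∂F₁/∂x = 0
∂F₂/∂y = 5*z + 2
∂F₃/∂z = -6*x^2 + 5
∇·F = -6*x^2 + 5*z + 7
At (1, -3, -3): -14.

-14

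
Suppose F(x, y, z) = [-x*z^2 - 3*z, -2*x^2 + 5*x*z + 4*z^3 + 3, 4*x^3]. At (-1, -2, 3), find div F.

∂F₁/∂x = -z^2
∂F₂/∂y = 0
∂F₃/∂z = 0
∇·F = -z^2
At (-1, -2, 3): -9.

-9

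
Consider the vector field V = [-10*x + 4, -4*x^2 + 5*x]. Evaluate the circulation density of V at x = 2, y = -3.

∂V₂/∂x = -8*x + 5
∂V₁/∂y = 0
Scalar curl = -8*x + 5
At (2, -3): -11.

-11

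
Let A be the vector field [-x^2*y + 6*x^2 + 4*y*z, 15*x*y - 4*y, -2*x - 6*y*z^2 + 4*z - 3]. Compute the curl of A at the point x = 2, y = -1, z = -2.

(∇×A)₁ = ∂A₃/∂y − ∂A₂/∂z = -6*z^2
(∇×A)₂ = ∂A₁/∂z − ∂A₃/∂x = 4*y + 2
(∇×A)₃ = ∂A₂/∂x − ∂A₁/∂y = x^2 + 15*y - 4*z
∇×A = (-6*z^2, 4*y + 2, x^2 + 15*y - 4*z)
At (2, -1, -2): (-24, -2, -3).

(-24, -2, -3)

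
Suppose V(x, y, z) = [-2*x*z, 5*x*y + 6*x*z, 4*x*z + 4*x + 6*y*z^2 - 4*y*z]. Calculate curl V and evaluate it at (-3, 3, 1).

(20, -2, 21)

(∇×V)₁ = ∂V₃/∂y − ∂V₂/∂z = -6*x + 6*z^2 - 4*z
(∇×V)₂ = ∂V₁/∂z − ∂V₃/∂x = -2*x - 4*z - 4
(∇×V)₃ = ∂V₂/∂x − ∂V₁/∂y = 5*y + 6*z
∇×V = (-6*x + 6*z^2 - 4*z, -2*x - 4*z - 4, 5*y + 6*z)
At (-3, 3, 1): (20, -2, 21).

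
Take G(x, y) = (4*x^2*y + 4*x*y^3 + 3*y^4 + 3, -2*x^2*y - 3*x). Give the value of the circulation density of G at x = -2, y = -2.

157

∂G₂/∂x = -4*x*y - 3
∂G₁/∂y = 4*x^2 + 12*x*y^2 + 12*y^3
Scalar curl = -4*x^2 - 12*x*y^2 - 4*x*y - 12*y^3 - 3
At (-2, -2): 157.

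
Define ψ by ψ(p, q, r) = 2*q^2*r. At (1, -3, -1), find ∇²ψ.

-4

∂²ψ/∂p² = 0
∂²ψ/∂q² = 4*r
∂²ψ/∂r² = 0
∇²ψ = 4*r
At (1, -3, -1): -4.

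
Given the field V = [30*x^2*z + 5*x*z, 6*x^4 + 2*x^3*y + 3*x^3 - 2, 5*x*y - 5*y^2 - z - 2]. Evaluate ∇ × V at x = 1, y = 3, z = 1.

(∇×V)₁ = ∂V₃/∂y − ∂V₂/∂z = 5*x - 10*y
(∇×V)₂ = ∂V₁/∂z − ∂V₃/∂x = 30*x^2 + 5*x - 5*y
(∇×V)₃ = ∂V₂/∂x − ∂V₁/∂y = 24*x^3 + 6*x^2*y + 9*x^2
∇×V = (5*x - 10*y, 30*x^2 + 5*x - 5*y, 24*x^3 + 6*x^2*y + 9*x^2)
At (1, 3, 1): (-25, 20, 51).

(-25, 20, 51)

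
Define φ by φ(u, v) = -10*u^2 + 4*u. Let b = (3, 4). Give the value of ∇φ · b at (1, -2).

-48

∂φ/∂u = -20*u + 4
∂φ/∂v = 0
∇φ at (1, -2) = (-16, 0)
∇φ · b = (-16)(3) + (0)(4) = -48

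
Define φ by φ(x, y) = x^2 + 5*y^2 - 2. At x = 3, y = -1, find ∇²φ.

∂²φ/∂x² = 2
∂²φ/∂y² = 10
∇²φ = 12
At (3, -1): 12.

12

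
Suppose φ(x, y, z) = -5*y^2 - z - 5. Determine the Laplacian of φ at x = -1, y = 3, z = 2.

-10

∂²φ/∂x² = 0
∂²φ/∂y² = -10
∂²φ/∂z² = 0
∇²φ = -10
At (-1, 3, 2): -10.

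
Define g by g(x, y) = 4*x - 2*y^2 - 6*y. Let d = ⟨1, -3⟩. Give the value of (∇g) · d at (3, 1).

∂g/∂x = 4
∂g/∂y = -4*y - 6
∇g at (3, 1) = (4, -10)
∇g · d = (4)(1) + (-10)(-3) = 34

34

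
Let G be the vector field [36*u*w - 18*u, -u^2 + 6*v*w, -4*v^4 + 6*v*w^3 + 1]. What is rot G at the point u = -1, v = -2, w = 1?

(146, -36, 2)

(∇×G)₁ = ∂G₃/∂v − ∂G₂/∂w = -16*v^3 - 6*v + 6*w^3
(∇×G)₂ = ∂G₁/∂w − ∂G₃/∂u = 36*u
(∇×G)₃ = ∂G₂/∂u − ∂G₁/∂v = -2*u
∇×G = (-16*v^3 - 6*v + 6*w^3, 36*u, -2*u)
At (-1, -2, 1): (146, -36, 2).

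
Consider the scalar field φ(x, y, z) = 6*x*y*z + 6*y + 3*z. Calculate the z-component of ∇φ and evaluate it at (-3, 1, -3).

(∇φ)_3 = ∂φ/∂z = 6*x*y + 3
At (-3, 1, -3): -15.

-15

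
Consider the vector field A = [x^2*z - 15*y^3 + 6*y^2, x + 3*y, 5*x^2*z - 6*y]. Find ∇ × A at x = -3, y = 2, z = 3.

(∇×A)₁ = ∂A₃/∂y − ∂A₂/∂z = -6
(∇×A)₂ = ∂A₁/∂z − ∂A₃/∂x = x^2 - 10*x*z
(∇×A)₃ = ∂A₂/∂x − ∂A₁/∂y = 45*y^2 - 12*y + 1
∇×A = (-6, x^2 - 10*x*z, 45*y^2 - 12*y + 1)
At (-3, 2, 3): (-6, 99, 157).

(-6, 99, 157)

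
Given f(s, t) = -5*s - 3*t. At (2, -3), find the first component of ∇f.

(∇f)_1 = ∂f/∂s = -5
At (2, -3): -5.

-5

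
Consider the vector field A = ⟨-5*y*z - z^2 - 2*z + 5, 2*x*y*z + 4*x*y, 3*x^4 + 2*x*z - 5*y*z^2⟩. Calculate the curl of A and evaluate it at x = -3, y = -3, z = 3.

(∇×A)₁ = ∂A₃/∂y − ∂A₂/∂z = -2*x*y - 5*z^2
(∇×A)₂ = ∂A₁/∂z − ∂A₃/∂x = -12*x^3 - 5*y - 4*z - 2
(∇×A)₃ = ∂A₂/∂x − ∂A₁/∂y = 2*y*z + 4*y + 5*z
∇×A = (-2*x*y - 5*z^2, -12*x^3 - 5*y - 4*z - 2, 2*y*z + 4*y + 5*z)
At (-3, -3, 3): (-63, 325, -15).

(-63, 325, -15)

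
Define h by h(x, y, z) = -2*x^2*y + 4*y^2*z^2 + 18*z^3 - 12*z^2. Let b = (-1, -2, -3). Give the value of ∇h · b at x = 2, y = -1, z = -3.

-1450

∂h/∂x = -4*x*y
∂h/∂y = -2*x^2 + 8*y*z^2
∂h/∂z = 8*y^2*z + 54*z^2 - 24*z
∇h at (2, -1, -3) = (8, -80, 534)
∇h · b = (8)(-1) + (-80)(-2) + (534)(-3) = -1450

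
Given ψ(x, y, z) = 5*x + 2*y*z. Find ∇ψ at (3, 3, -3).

(5, -6, 6)

∂ψ/∂x = 5
∂ψ/∂y = 2*z
∂ψ/∂z = 2*y
∇ψ = (5, 2*z, 2*y)
At (3, 3, -3): (5, -6, 6).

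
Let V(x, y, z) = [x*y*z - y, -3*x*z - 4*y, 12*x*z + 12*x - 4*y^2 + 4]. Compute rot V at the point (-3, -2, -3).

(7, 30, 1)

(∇×V)₁ = ∂V₃/∂y − ∂V₂/∂z = 3*x - 8*y
(∇×V)₂ = ∂V₁/∂z − ∂V₃/∂x = x*y - 12*z - 12
(∇×V)₃ = ∂V₂/∂x − ∂V₁/∂y = -x*z - 3*z + 1
∇×V = (3*x - 8*y, x*y - 12*z - 12, -x*z - 3*z + 1)
At (-3, -2, -3): (7, 30, 1).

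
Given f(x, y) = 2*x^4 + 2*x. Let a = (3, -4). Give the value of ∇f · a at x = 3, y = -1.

∂f/∂x = 8*x^3 + 2
∂f/∂y = 0
∇f at (3, -1) = (218, 0)
∇f · a = (218)(3) + (0)(-4) = 654

654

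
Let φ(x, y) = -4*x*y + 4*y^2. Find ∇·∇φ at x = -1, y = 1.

∂²φ/∂x² = 0
∂²φ/∂y² = 8
∇²φ = 8
At (-1, 1): 8.

8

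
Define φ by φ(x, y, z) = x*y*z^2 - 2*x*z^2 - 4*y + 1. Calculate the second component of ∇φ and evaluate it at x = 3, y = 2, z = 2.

8

(∇φ)_2 = ∂φ/∂y = x*z^2 - 4
At (3, 2, 2): 8.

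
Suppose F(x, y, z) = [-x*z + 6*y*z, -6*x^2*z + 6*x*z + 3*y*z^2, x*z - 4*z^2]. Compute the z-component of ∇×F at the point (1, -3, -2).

24

(∇×F)_3 = ∂F₂/∂x − ∂F₁/∂y
= -12*x*z + 6*z − (6*z)
= -12*x*z
At (1, -3, -2): 24.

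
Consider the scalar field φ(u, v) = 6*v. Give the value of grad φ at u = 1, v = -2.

(0, 6)

∂φ/∂u = 0
∂φ/∂v = 6
∇φ = (0, 6)
At (1, -2): (0, 6).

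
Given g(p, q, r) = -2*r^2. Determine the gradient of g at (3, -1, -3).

∂g/∂p = 0
∂g/∂q = 0
∂g/∂r = -4*r
∇g = (0, 0, -4*r)
At (3, -1, -3): (0, 0, 12).

(0, 0, 12)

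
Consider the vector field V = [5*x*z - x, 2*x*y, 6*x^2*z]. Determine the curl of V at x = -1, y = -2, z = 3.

(0, 31, -4)

(∇×V)₁ = ∂V₃/∂y − ∂V₂/∂z = 0
(∇×V)₂ = ∂V₁/∂z − ∂V₃/∂x = -12*x*z + 5*x
(∇×V)₃ = ∂V₂/∂x − ∂V₁/∂y = 2*y
∇×V = (0, -12*x*z + 5*x, 2*y)
At (-1, -2, 3): (0, 31, -4).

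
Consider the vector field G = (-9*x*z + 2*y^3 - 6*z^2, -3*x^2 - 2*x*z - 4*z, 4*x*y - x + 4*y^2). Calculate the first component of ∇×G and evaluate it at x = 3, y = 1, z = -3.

(∇×G)_1 = ∂G₃/∂y − ∂G₂/∂z
= 4*x + 8*y − (-2*x - 4)
= 6*x + 8*y + 4
At (3, 1, -3): 30.

30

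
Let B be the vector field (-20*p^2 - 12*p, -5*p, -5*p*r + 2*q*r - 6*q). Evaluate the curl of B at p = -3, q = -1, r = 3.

(∇×B)₁ = ∂B₃/∂q − ∂B₂/∂r = 2*r - 6
(∇×B)₂ = ∂B₁/∂r − ∂B₃/∂p = 5*r
(∇×B)₃ = ∂B₂/∂p − ∂B₁/∂q = -5
∇×B = (2*r - 6, 5*r, -5)
At (-3, -1, 3): (0, 15, -5).

(0, 15, -5)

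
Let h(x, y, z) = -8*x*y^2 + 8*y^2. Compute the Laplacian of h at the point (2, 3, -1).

-16

∂²h/∂x² = 0
∂²h/∂y² = 16*(-x + 1)
∂²h/∂z² = 0
∇²h = -16*x + 16
At (2, 3, -1): -16.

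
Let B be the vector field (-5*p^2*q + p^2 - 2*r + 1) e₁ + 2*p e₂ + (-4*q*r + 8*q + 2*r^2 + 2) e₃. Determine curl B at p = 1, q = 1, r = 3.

(-4, -2, 7)

(∇×B)₁ = ∂B₃/∂q − ∂B₂/∂r = -4*r + 8
(∇×B)₂ = ∂B₁/∂r − ∂B₃/∂p = -2
(∇×B)₃ = ∂B₂/∂p − ∂B₁/∂q = 5*p^2 + 2
∇×B = (-4*r + 8, -2, 5*p^2 + 2)
At (1, 1, 3): (-4, -2, 7).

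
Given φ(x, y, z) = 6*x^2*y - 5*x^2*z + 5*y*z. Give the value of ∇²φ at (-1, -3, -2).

-16

∂²φ/∂x² = 2*(6*y - 5*z)
∂²φ/∂y² = 0
∂²φ/∂z² = 0
∇²φ = 12*y - 10*z
At (-1, -3, -2): -16.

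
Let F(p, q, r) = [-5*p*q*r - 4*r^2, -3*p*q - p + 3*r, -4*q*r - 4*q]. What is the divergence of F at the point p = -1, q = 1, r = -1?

∂F₁/∂p = -5*q*r
∂F₂/∂q = -3*p
∂F₃/∂r = -4*q
∇·F = -3*p - 5*q*r - 4*q
At (-1, 1, -1): 4.

4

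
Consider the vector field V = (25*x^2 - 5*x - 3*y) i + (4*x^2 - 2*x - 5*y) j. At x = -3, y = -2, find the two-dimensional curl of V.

-23

∂V₂/∂x = 8*x - 2
∂V₁/∂y = -3
Scalar curl = 8*x + 1
At (-3, -2): -23.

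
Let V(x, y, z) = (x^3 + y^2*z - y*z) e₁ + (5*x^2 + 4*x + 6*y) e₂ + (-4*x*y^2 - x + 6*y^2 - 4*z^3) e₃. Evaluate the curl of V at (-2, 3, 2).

(84, 43, -26)

(∇×V)₁ = ∂V₃/∂y − ∂V₂/∂z = -8*x*y + 12*y
(∇×V)₂ = ∂V₁/∂z − ∂V₃/∂x = 5*y^2 - y + 1
(∇×V)₃ = ∂V₂/∂x − ∂V₁/∂y = 10*x - 2*y*z + z + 4
∇×V = (-8*x*y + 12*y, 5*y^2 - y + 1, 10*x - 2*y*z + z + 4)
At (-2, 3, 2): (84, 43, -26).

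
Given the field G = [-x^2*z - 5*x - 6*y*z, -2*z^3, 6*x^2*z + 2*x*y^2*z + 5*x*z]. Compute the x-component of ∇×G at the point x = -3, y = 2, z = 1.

-18

(∇×G)_1 = ∂G₃/∂y − ∂G₂/∂z
= 4*x*y*z − (-6*z^2)
= 4*x*y*z + 6*z^2
At (-3, 2, 1): -18.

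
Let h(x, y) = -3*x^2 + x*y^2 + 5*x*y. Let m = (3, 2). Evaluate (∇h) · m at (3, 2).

∂h/∂x = -6*x + y^2 + 5*y
∂h/∂y = 2*x*y + 5*x
∇h at (3, 2) = (-4, 27)
∇h · m = (-4)(3) + (27)(2) = 42

42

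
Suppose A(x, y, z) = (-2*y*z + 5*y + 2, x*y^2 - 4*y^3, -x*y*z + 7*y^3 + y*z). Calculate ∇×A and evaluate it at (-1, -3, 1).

(∇×A)₁ = ∂A₃/∂y − ∂A₂/∂z = -x*z + 21*y^2 + z
(∇×A)₂ = ∂A₁/∂z − ∂A₃/∂x = y*z - 2*y
(∇×A)₃ = ∂A₂/∂x − ∂A₁/∂y = y^2 + 2*z - 5
∇×A = (-x*z + 21*y^2 + z, y*z - 2*y, y^2 + 2*z - 5)
At (-1, -3, 1): (191, 3, 6).

(191, 3, 6)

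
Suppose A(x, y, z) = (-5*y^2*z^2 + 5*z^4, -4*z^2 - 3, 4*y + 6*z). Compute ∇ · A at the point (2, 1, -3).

∂A₁/∂x = 0
∂A₂/∂y = 0
∂A₃/∂z = 6
∇·A = 6
At (2, 1, -3): 6.

6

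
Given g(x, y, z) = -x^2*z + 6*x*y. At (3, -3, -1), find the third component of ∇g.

-9

(∇g)_3 = ∂g/∂z = -x^2
At (3, -3, -1): -9.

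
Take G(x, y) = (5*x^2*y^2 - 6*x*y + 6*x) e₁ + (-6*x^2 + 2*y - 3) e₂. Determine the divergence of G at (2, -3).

206

∂G₁/∂x = 10*x*y^2 - 6*y + 6
∂G₂/∂y = 2
∇·G = 10*x*y^2 - 6*y + 8
At (2, -3): 206.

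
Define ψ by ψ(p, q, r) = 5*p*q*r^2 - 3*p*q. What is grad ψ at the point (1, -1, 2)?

(-17, 17, -20)

∂ψ/∂p = 5*q*r^2 - 3*q
∂ψ/∂q = 5*p*r^2 - 3*p
∂ψ/∂r = 10*p*q*r
∇ψ = (5*q*r^2 - 3*q, 5*p*r^2 - 3*p, 10*p*q*r)
At (1, -1, 2): (-17, 17, -20).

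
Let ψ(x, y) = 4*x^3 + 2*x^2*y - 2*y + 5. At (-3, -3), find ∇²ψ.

∂²ψ/∂x² = 4*(6*x + y)
∂²ψ/∂y² = 0
∇²ψ = 24*x + 4*y
At (-3, -3): -84.

-84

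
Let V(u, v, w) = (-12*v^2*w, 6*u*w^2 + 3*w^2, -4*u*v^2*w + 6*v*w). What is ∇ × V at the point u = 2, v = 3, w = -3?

(216, -216, -162)

(∇×V)₁ = ∂V₃/∂v − ∂V₂/∂w = -8*u*v*w - 12*u*w
(∇×V)₂ = ∂V₁/∂w − ∂V₃/∂u = 4*v^2*w - 12*v^2
(∇×V)₃ = ∂V₂/∂u − ∂V₁/∂v = 24*v*w + 6*w^2
∇×V = (-8*u*v*w - 12*u*w, 4*v^2*w - 12*v^2, 24*v*w + 6*w^2)
At (2, 3, -3): (216, -216, -162).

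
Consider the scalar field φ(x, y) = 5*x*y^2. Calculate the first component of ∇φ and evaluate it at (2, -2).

(∇φ)_1 = ∂φ/∂x = 5*y^2
At (2, -2): 20.

20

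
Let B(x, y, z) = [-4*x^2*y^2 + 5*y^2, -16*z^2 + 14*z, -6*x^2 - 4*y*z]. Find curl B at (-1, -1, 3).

(∇×B)₁ = ∂B₃/∂y − ∂B₂/∂z = 28*z - 14
(∇×B)₂ = ∂B₁/∂z − ∂B₃/∂x = 12*x
(∇×B)₃ = ∂B₂/∂x − ∂B₁/∂y = 8*x^2*y - 10*y
∇×B = (28*z - 14, 12*x, 8*x^2*y - 10*y)
At (-1, -1, 3): (70, -12, 2).

(70, -12, 2)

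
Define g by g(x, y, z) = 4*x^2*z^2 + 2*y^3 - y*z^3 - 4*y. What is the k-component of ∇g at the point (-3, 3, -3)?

(∇g)_3 = ∂g/∂z = 8*x^2*z - 3*y*z^2
At (-3, 3, -3): -297.

-297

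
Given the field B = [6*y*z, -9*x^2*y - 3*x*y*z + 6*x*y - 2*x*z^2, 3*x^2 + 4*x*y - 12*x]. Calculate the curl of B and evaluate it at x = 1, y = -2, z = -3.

(∇×B)₁ = ∂B₃/∂y − ∂B₂/∂z = 3*x*y + 4*x*z + 4*x
(∇×B)₂ = ∂B₁/∂z − ∂B₃/∂x = -6*x + 2*y + 12
(∇×B)₃ = ∂B₂/∂x − ∂B₁/∂y = -18*x*y - 3*y*z + 6*y - 2*z^2 - 6*z
∇×B = (3*x*y + 4*x*z + 4*x, -6*x + 2*y + 12, -18*x*y - 3*y*z + 6*y - 2*z^2 - 6*z)
At (1, -2, -3): (-14, 2, 6).

(-14, 2, 6)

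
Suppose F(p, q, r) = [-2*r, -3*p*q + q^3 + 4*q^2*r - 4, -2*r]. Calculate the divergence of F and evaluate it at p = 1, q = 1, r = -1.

∂F₁/∂p = 0
∂F₂/∂q = -3*p + 3*q^2 + 8*q*r
∂F₃/∂r = -2
∇·F = -3*p + 3*q^2 + 8*q*r - 2
At (1, 1, -1): -10.

-10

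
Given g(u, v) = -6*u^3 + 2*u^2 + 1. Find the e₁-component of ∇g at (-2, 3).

(∇g)_1 = ∂g/∂u = -18*u^2 + 4*u
At (-2, 3): -80.

-80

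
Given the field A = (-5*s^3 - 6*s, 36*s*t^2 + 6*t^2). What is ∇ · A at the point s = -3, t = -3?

∂A₁/∂s = -15*s^2 - 6
∂A₂/∂t = 72*s*t + 12*t
∇·A = -15*s^2 + 72*s*t + 12*t - 6
At (-3, -3): 471.

471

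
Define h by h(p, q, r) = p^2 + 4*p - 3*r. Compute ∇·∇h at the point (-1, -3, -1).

∂²h/∂p² = 2
∂²h/∂q² = 0
∂²h/∂r² = 0
∇²h = 2
At (-1, -3, -1): 2.

2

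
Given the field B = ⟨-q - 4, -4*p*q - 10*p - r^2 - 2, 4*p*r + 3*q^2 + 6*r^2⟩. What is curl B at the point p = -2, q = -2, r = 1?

(-10, -4, -1)

(∇×B)₁ = ∂B₃/∂q − ∂B₂/∂r = 6*q + 2*r
(∇×B)₂ = ∂B₁/∂r − ∂B₃/∂p = -4*r
(∇×B)₃ = ∂B₂/∂p − ∂B₁/∂q = -4*q - 9
∇×B = (6*q + 2*r, -4*r, -4*q - 9)
At (-2, -2, 1): (-10, -4, -1).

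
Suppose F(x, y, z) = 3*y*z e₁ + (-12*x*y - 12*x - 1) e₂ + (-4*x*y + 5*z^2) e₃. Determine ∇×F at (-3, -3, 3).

(12, -21, 15)

(∇×F)₁ = ∂F₃/∂y − ∂F₂/∂z = -4*x
(∇×F)₂ = ∂F₁/∂z − ∂F₃/∂x = 7*y
(∇×F)₃ = ∂F₂/∂x − ∂F₁/∂y = -12*y - 3*z - 12
∇×F = (-4*x, 7*y, -12*y - 3*z - 12)
At (-3, -3, 3): (12, -21, 15).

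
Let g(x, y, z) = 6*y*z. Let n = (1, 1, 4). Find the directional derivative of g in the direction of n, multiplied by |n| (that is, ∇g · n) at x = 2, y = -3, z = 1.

∂g/∂x = 0
∂g/∂y = 6*z
∂g/∂z = 6*y
∇g at (2, -3, 1) = (0, 6, -18)
∇g · n = (0)(1) + (6)(1) + (-18)(4) = -66

-66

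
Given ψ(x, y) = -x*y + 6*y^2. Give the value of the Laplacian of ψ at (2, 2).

∂²ψ/∂x² = 0
∂²ψ/∂y² = 12
∇²ψ = 12
At (2, 2): 12.

12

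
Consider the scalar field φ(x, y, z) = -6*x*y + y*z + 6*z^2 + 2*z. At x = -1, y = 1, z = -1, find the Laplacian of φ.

∂²φ/∂x² = 0
∂²φ/∂y² = 0
∂²φ/∂z² = 12
∇²φ = 12
At (-1, 1, -1): 12.

12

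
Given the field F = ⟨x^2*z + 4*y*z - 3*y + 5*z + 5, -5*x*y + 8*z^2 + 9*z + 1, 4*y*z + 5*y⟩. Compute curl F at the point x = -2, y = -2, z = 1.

(∇×F)₁ = ∂F₃/∂y − ∂F₂/∂z = -12*z - 4
(∇×F)₂ = ∂F₁/∂z − ∂F₃/∂x = x^2 + 4*y + 5
(∇×F)₃ = ∂F₂/∂x − ∂F₁/∂y = -5*y - 4*z + 3
∇×F = (-12*z - 4, x^2 + 4*y + 5, -5*y - 4*z + 3)
At (-2, -2, 1): (-16, 1, 9).

(-16, 1, 9)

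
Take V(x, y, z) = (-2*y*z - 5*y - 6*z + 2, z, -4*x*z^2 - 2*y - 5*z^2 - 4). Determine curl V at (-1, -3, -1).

(-3, 4, 3)

(∇×V)₁ = ∂V₃/∂y − ∂V₂/∂z = -3
(∇×V)₂ = ∂V₁/∂z − ∂V₃/∂x = -2*y + 4*z^2 - 6
(∇×V)₃ = ∂V₂/∂x − ∂V₁/∂y = 2*z + 5
∇×V = (-3, -2*y + 4*z^2 - 6, 2*z + 5)
At (-1, -3, -1): (-3, 4, 3).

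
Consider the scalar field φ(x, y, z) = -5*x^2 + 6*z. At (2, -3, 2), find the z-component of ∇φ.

(∇φ)_3 = ∂φ/∂z = 6
At (2, -3, 2): 6.

6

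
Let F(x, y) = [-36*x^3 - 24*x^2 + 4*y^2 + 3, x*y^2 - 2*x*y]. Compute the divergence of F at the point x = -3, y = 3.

∂F₁/∂x = -108*x^2 - 48*x
∂F₂/∂y = 2*x*y - 2*x
∇·F = -108*x^2 + 2*x*y - 50*x
At (-3, 3): -840.

-840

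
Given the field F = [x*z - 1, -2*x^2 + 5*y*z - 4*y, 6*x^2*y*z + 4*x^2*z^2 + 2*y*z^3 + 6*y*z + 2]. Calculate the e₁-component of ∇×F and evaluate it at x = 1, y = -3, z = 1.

29

(∇×F)_1 = ∂F₃/∂y − ∂F₂/∂z
= 6*x^2*z + 2*z^3 + 6*z − (5*y)
= 6*x^2*z - 5*y + 2*z^3 + 6*z
At (1, -3, 1): 29.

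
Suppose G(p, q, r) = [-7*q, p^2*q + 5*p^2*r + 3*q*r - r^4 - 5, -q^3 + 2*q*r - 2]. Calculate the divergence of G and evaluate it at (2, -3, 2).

∂G₁/∂p = 0
∂G₂/∂q = p^2 + 3*r
∂G₃/∂r = 2*q
∇·G = p^2 + 2*q + 3*r
At (2, -3, 2): 4.

4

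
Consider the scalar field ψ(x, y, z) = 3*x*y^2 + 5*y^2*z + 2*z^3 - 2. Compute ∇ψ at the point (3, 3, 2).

(27, 114, 69)

∂ψ/∂x = 3*y^2
∂ψ/∂y = 6*x*y + 10*y*z
∂ψ/∂z = 5*y^2 + 6*z^2
∇ψ = (3*y^2, 6*x*y + 10*y*z, 5*y^2 + 6*z^2)
At (3, 3, 2): (27, 114, 69).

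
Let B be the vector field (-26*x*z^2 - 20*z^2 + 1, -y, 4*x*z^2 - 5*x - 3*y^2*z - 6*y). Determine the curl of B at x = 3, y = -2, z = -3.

(∇×B)₁ = ∂B₃/∂y − ∂B₂/∂z = -6*y*z - 6
(∇×B)₂ = ∂B₁/∂z − ∂B₃/∂x = -52*x*z - 4*z^2 - 40*z + 5
(∇×B)₃ = ∂B₂/∂x − ∂B₁/∂y = 0
∇×B = (-6*y*z - 6, -52*x*z - 4*z^2 - 40*z + 5, 0)
At (3, -2, -3): (-42, 557, 0).

(-42, 557, 0)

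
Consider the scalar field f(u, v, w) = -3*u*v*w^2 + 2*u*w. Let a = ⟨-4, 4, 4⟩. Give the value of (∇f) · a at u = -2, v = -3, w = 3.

-580

∂f/∂u = -3*v*w^2 + 2*w
∂f/∂v = -3*u*w^2
∂f/∂w = -6*u*v*w + 2*u
∇f at (-2, -3, 3) = (87, 54, -112)
∇f · a = (87)(-4) + (54)(4) + (-112)(4) = -580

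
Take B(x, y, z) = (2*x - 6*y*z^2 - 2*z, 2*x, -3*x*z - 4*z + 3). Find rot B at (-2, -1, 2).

(0, 28, 26)

(∇×B)₁ = ∂B₃/∂y − ∂B₂/∂z = 0
(∇×B)₂ = ∂B₁/∂z − ∂B₃/∂x = -12*y*z + 3*z - 2
(∇×B)₃ = ∂B₂/∂x − ∂B₁/∂y = 6*z^2 + 2
∇×B = (0, -12*y*z + 3*z - 2, 6*z^2 + 2)
At (-2, -1, 2): (0, 28, 26).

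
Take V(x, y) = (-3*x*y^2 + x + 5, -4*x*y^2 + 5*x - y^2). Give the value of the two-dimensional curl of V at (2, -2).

-35

∂V₂/∂x = -4*y^2 + 5
∂V₁/∂y = -6*x*y
Scalar curl = 6*x*y - 4*y^2 + 5
At (2, -2): -35.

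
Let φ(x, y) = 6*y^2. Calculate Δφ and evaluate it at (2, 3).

12

∂²φ/∂x² = 0
∂²φ/∂y² = 12
∇²φ = 12
At (2, 3): 12.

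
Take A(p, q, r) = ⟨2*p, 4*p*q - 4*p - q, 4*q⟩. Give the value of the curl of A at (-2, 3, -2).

(4, 0, 8)

(∇×A)₁ = ∂A₃/∂q − ∂A₂/∂r = 4
(∇×A)₂ = ∂A₁/∂r − ∂A₃/∂p = 0
(∇×A)₃ = ∂A₂/∂p − ∂A₁/∂q = 4*q - 4
∇×A = (4, 0, 4*q - 4)
At (-2, 3, -2): (4, 0, 8).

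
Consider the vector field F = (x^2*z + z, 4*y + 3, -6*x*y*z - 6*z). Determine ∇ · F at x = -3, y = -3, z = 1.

-62

∂F₁/∂x = 2*x*z
∂F₂/∂y = 4
∂F₃/∂z = -6*x*y - 6
∇·F = -6*x*y + 2*x*z - 2
At (-3, -3, 1): -62.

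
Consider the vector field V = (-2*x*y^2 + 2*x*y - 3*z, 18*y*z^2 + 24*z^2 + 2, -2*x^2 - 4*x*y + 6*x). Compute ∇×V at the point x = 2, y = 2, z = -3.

(∇×V)₁ = ∂V₃/∂y − ∂V₂/∂z = -4*x - 36*y*z - 48*z
(∇×V)₂ = ∂V₁/∂z − ∂V₃/∂x = 4*x + 4*y - 9
(∇×V)₃ = ∂V₂/∂x − ∂V₁/∂y = 4*x*y - 2*x
∇×V = (-4*x - 36*y*z - 48*z, 4*x + 4*y - 9, 4*x*y - 2*x)
At (2, 2, -3): (352, 7, 12).

(352, 7, 12)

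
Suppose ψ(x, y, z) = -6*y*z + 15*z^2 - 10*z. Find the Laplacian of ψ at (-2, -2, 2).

∂²ψ/∂x² = 0
∂²ψ/∂y² = 0
∂²ψ/∂z² = 30
∇²ψ = 30
At (-2, -2, 2): 30.

30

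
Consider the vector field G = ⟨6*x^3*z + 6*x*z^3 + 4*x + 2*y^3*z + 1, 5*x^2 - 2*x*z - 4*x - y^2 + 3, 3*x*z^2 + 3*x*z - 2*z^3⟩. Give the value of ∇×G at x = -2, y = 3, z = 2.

(-4, -156, -136)

(∇×G)₁ = ∂G₃/∂y − ∂G₂/∂z = 2*x
(∇×G)₂ = ∂G₁/∂z − ∂G₃/∂x = 6*x^3 + 18*x*z^2 + 2*y^3 - 3*z^2 - 3*z
(∇×G)₃ = ∂G₂/∂x − ∂G₁/∂y = 10*x - 6*y^2*z - 2*z - 4
∇×G = (2*x, 6*x^3 + 18*x*z^2 + 2*y^3 - 3*z^2 - 3*z, 10*x - 6*y^2*z - 2*z - 4)
At (-2, 3, 2): (-4, -156, -136).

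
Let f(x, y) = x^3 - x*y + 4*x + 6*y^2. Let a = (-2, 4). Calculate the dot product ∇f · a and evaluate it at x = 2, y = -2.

∂f/∂x = 3*x^2 - y + 4
∂f/∂y = -x + 12*y
∇f at (2, -2) = (18, -26)
∇f · a = (18)(-2) + (-26)(4) = -140

-140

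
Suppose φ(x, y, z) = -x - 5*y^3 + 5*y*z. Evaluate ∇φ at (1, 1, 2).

∂φ/∂x = -1
∂φ/∂y = -15*y^2 + 5*z
∂φ/∂z = 5*y
∇φ = (-1, -15*y^2 + 5*z, 5*y)
At (1, 1, 2): (-1, -5, 5).

(-1, -5, 5)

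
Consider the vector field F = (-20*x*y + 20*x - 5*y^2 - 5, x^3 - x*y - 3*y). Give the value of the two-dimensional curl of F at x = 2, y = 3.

∂F₂/∂x = 3*x^2 - y
∂F₁/∂y = -20*x - 10*y
Scalar curl = 3*x^2 + 20*x + 9*y
At (2, 3): 79.

79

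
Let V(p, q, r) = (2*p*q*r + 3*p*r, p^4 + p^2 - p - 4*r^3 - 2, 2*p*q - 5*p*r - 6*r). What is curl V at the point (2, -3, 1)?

(16, 5, 31)

(∇×V)₁ = ∂V₃/∂q − ∂V₂/∂r = 2*p + 12*r^2
(∇×V)₂ = ∂V₁/∂r − ∂V₃/∂p = 2*p*q + 3*p - 2*q + 5*r
(∇×V)₃ = ∂V₂/∂p − ∂V₁/∂q = 4*p^3 - 2*p*r + 2*p - 1
∇×V = (2*p + 12*r^2, 2*p*q + 3*p - 2*q + 5*r, 4*p^3 - 2*p*r + 2*p - 1)
At (2, -3, 1): (16, 5, 31).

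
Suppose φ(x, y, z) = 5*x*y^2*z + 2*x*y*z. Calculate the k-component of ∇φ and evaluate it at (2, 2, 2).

(∇φ)_3 = ∂φ/∂z = 5*x*y^2 + 2*x*y
At (2, 2, 2): 48.

48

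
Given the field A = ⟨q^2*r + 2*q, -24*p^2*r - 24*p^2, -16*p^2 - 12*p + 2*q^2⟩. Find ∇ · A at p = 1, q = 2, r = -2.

∂A₁/∂p = 0
∂A₂/∂q = 0
∂A₃/∂r = 0
∇·A = 0
At (1, 2, -2): 0.

0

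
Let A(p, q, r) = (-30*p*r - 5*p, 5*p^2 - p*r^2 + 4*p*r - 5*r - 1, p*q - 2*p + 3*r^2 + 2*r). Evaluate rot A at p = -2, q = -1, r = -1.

(15, 63, -25)

(∇×A)₁ = ∂A₃/∂q − ∂A₂/∂r = 2*p*r - 3*p + 5
(∇×A)₂ = ∂A₁/∂r − ∂A₃/∂p = -30*p - q + 2
(∇×A)₃ = ∂A₂/∂p − ∂A₁/∂q = 10*p - r^2 + 4*r
∇×A = (2*p*r - 3*p + 5, -30*p - q + 2, 10*p - r^2 + 4*r)
At (-2, -1, -1): (15, 63, -25).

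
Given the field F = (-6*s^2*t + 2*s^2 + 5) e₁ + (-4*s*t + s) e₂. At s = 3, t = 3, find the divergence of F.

∂F₁/∂s = -12*s*t + 4*s
∂F₂/∂t = -4*s
∇·F = -12*s*t
At (3, 3): -108.

-108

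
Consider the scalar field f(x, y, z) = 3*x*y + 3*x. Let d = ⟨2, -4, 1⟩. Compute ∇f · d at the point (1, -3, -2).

∂f/∂x = 3*y + 3
∂f/∂y = 3*x
∂f/∂z = 0
∇f at (1, -3, -2) = (-6, 3, 0)
∇f · d = (-6)(2) + (3)(-4) + (0)(1) = -24

-24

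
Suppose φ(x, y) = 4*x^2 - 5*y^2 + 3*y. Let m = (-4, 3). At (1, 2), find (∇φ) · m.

∂φ/∂x = 8*x
∂φ/∂y = -10*y + 3
∇φ at (1, 2) = (8, -17)
∇φ · m = (8)(-4) + (-17)(3) = -83

-83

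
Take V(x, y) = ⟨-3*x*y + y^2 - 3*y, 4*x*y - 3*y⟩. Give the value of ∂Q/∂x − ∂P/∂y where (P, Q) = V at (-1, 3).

∂V₂/∂x = 4*y
∂V₁/∂y = -3*x + 2*y - 3
Scalar curl = 3*x + 2*y + 3
At (-1, 3): 6.

6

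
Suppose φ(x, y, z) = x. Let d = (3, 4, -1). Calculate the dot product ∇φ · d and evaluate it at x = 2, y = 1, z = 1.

∂φ/∂x = 1
∂φ/∂y = 0
∂φ/∂z = 0
∇φ at (2, 1, 1) = (1, 0, 0)
∇φ · d = (1)(3) + (0)(4) + (0)(-1) = 3

3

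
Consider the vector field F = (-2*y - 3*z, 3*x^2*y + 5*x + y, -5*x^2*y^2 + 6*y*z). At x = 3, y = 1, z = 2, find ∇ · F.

34

∂F₁/∂x = 0
∂F₂/∂y = 3*x^2 + 1
∂F₃/∂z = 6*y
∇·F = 3*x^2 + 6*y + 1
At (3, 1, 2): 34.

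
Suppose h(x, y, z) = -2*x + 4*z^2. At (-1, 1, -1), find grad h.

(-2, 0, -8)

∂h/∂x = -2
∂h/∂y = 0
∂h/∂z = 8*z
∇h = (-2, 0, 8*z)
At (-1, 1, -1): (-2, 0, -8).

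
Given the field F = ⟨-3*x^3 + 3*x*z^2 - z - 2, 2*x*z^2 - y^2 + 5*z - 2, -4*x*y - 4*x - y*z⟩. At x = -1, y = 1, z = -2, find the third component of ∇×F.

8

(∇×F)_3 = ∂F₂/∂x − ∂F₁/∂y
= 2*z^2 − (0)
= 2*z^2
At (-1, 1, -2): 8.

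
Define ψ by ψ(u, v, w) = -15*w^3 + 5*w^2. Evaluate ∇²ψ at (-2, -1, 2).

∂²ψ/∂u² = 0
∂²ψ/∂v² = 0
∂²ψ/∂w² = 10*(-9*w + 1)
∇²ψ = -90*w + 10
At (-2, -1, 2): -170.

-170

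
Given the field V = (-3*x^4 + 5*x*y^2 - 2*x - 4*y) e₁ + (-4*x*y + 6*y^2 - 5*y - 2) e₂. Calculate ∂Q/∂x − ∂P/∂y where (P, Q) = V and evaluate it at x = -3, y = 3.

82

∂V₂/∂x = -4*y
∂V₁/∂y = 10*x*y - 4
Scalar curl = -10*x*y - 4*y + 4
At (-3, 3): 82.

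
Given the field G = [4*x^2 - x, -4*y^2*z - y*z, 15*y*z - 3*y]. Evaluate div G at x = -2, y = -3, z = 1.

∂G₁/∂x = 8*x - 1
∂G₂/∂y = -8*y*z - z
∂G₃/∂z = 15*y
∇·G = 8*x - 8*y*z + 15*y - z - 1
At (-2, -3, 1): -39.

-39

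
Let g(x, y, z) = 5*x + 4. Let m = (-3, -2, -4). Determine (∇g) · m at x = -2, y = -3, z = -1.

-15

∂g/∂x = 5
∂g/∂y = 0
∂g/∂z = 0
∇g at (-2, -3, -1) = (5, 0, 0)
∇g · m = (5)(-3) + (0)(-2) + (0)(-4) = -15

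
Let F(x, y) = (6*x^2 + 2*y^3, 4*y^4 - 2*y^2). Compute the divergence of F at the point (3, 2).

156

∂F₁/∂x = 12*x
∂F₂/∂y = 16*y^3 - 4*y
∇·F = 12*x + 16*y^3 - 4*y
At (3, 2): 156.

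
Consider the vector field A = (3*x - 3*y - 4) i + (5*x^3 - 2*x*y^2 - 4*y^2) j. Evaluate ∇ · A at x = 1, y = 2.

∂A₁/∂x = 3
∂A₂/∂y = -4*x*y - 8*y
∇·A = -4*x*y - 8*y + 3
At (1, 2): -21.

-21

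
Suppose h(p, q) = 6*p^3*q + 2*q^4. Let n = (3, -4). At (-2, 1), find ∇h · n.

376

∂h/∂p = 18*p^2*q
∂h/∂q = 6*p^3 + 8*q^3
∇h at (-2, 1) = (72, -40)
∇h · n = (72)(3) + (-40)(-4) = 376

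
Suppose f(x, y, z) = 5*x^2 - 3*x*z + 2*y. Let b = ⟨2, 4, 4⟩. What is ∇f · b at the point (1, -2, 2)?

∂f/∂x = 10*x - 3*z
∂f/∂y = 2
∂f/∂z = -3*x
∇f at (1, -2, 2) = (4, 2, -3)
∇f · b = (4)(2) + (2)(4) + (-3)(4) = 4

4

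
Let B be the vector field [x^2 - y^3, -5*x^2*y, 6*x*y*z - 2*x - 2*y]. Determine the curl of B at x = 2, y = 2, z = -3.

(∇×B)₁ = ∂B₃/∂y − ∂B₂/∂z = 6*x*z - 2
(∇×B)₂ = ∂B₁/∂z − ∂B₃/∂x = -6*y*z + 2
(∇×B)₃ = ∂B₂/∂x − ∂B₁/∂y = -10*x*y + 3*y^2
∇×B = (6*x*z - 2, -6*y*z + 2, -10*x*y + 3*y^2)
At (2, 2, -3): (-38, 38, -28).

(-38, 38, -28)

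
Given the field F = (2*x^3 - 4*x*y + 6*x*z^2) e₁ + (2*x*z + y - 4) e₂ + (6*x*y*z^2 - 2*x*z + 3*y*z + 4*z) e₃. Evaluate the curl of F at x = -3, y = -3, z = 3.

(∇×F)₁ = ∂F₃/∂y − ∂F₂/∂z = 6*x*z^2 - 2*x + 3*z
(∇×F)₂ = ∂F₁/∂z − ∂F₃/∂x = 12*x*z - 6*y*z^2 + 2*z
(∇×F)₃ = ∂F₂/∂x − ∂F₁/∂y = 4*x + 2*z
∇×F = (6*x*z^2 - 2*x + 3*z, 12*x*z - 6*y*z^2 + 2*z, 4*x + 2*z)
At (-3, -3, 3): (-147, 60, -6).

(-147, 60, -6)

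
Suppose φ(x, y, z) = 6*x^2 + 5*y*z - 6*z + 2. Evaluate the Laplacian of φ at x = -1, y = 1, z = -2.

12

∂²φ/∂x² = 12
∂²φ/∂y² = 0
∂²φ/∂z² = 0
∇²φ = 12
At (-1, 1, -2): 12.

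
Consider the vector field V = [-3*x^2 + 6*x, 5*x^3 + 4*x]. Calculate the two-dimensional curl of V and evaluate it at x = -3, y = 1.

139

∂V₂/∂x = 15*x^2 + 4
∂V₁/∂y = 0
Scalar curl = 15*x^2 + 4
At (-3, 1): 139.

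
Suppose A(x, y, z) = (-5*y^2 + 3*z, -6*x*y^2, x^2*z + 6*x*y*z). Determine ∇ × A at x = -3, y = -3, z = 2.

(-36, 51, -84)

(∇×A)₁ = ∂A₃/∂y − ∂A₂/∂z = 6*x*z
(∇×A)₂ = ∂A₁/∂z − ∂A₃/∂x = -2*x*z - 6*y*z + 3
(∇×A)₃ = ∂A₂/∂x − ∂A₁/∂y = -6*y^2 + 10*y
∇×A = (6*x*z, -2*x*z - 6*y*z + 3, -6*y^2 + 10*y)
At (-3, -3, 2): (-36, 51, -84).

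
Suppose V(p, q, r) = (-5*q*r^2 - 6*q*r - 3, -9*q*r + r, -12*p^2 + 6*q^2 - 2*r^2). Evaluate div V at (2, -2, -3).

39

∂V₁/∂p = 0
∂V₂/∂q = -9*r
∂V₃/∂r = -4*r
∇·V = -13*r
At (2, -2, -3): 39.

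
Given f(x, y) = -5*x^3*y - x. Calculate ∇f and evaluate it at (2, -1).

(59, -40)

∂f/∂x = -15*x^2*y - 1
∂f/∂y = -5*x^3
∇f = (-15*x^2*y - 1, -5*x^3)
At (2, -1): (59, -40).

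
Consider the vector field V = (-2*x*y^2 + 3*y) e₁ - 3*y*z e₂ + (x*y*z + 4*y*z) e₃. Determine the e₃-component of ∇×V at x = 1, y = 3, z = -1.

9

(∇×V)_3 = ∂V₂/∂x − ∂V₁/∂y
= 0 − (-4*x*y + 3)
= 4*x*y - 3
At (1, 3, -1): 9.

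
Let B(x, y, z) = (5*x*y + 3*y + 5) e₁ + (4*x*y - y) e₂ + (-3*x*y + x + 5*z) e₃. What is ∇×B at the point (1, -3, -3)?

(-3, -10, -20)

(∇×B)₁ = ∂B₃/∂y − ∂B₂/∂z = -3*x
(∇×B)₂ = ∂B₁/∂z − ∂B₃/∂x = 3*y - 1
(∇×B)₃ = ∂B₂/∂x − ∂B₁/∂y = -5*x + 4*y - 3
∇×B = (-3*x, 3*y - 1, -5*x + 4*y - 3)
At (1, -3, -3): (-3, -10, -20).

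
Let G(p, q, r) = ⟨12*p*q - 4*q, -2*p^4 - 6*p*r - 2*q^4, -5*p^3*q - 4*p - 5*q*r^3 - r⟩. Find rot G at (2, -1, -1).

(∇×G)₁ = ∂G₃/∂q − ∂G₂/∂r = -5*p^3 + 6*p - 5*r^3
(∇×G)₂ = ∂G₁/∂r − ∂G₃/∂p = 15*p^2*q + 4
(∇×G)₃ = ∂G₂/∂p − ∂G₁/∂q = -8*p^3 - 12*p - 6*r + 4
∇×G = (-5*p^3 + 6*p - 5*r^3, 15*p^2*q + 4, -8*p^3 - 12*p - 6*r + 4)
At (2, -1, -1): (-23, -56, -78).

(-23, -56, -78)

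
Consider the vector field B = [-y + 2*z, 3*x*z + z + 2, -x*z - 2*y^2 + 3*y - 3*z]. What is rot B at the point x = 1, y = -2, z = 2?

(7, 4, 7)

(∇×B)₁ = ∂B₃/∂y − ∂B₂/∂z = -3*x - 4*y + 2
(∇×B)₂ = ∂B₁/∂z − ∂B₃/∂x = z + 2
(∇×B)₃ = ∂B₂/∂x − ∂B₁/∂y = 3*z + 1
∇×B = (-3*x - 4*y + 2, z + 2, 3*z + 1)
At (1, -2, 2): (7, 4, 7).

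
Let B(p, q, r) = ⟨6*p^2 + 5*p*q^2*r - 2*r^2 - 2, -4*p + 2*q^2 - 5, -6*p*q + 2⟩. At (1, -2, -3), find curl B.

(∇×B)₁ = ∂B₃/∂q − ∂B₂/∂r = -6*p
(∇×B)₂ = ∂B₁/∂r − ∂B₃/∂p = 5*p*q^2 + 6*q - 4*r
(∇×B)₃ = ∂B₂/∂p − ∂B₁/∂q = -10*p*q*r - 4
∇×B = (-6*p, 5*p*q^2 + 6*q - 4*r, -10*p*q*r - 4)
At (1, -2, -3): (-6, 20, -64).

(-6, 20, -64)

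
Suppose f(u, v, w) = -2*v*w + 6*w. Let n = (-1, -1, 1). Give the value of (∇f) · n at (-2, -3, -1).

10

∂f/∂u = 0
∂f/∂v = -2*w
∂f/∂w = -2*v + 6
∇f at (-2, -3, -1) = (0, 2, 12)
∇f · n = (0)(-1) + (2)(-1) + (12)(1) = 10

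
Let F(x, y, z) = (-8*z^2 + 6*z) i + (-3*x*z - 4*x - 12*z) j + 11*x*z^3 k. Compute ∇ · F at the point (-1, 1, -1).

-33

∂F₁/∂x = 0
∂F₂/∂y = 0
∂F₃/∂z = 33*x*z^2
∇·F = 33*x*z^2
At (-1, 1, -1): -33.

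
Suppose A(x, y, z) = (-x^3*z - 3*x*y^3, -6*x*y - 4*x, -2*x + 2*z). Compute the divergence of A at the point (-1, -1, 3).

2

∂A₁/∂x = -3*x^2*z - 3*y^3
∂A₂/∂y = -6*x
∂A₃/∂z = 2
∇·A = -3*x^2*z - 6*x - 3*y^3 + 2
At (-1, -1, 3): 2.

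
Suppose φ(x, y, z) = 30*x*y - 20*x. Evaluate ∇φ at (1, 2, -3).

∂φ/∂x = 30*y - 20
∂φ/∂y = 30*x
∂φ/∂z = 0
∇φ = (30*y - 20, 30*x, 0)
At (1, 2, -3): (40, 30, 0).

(40, 30, 0)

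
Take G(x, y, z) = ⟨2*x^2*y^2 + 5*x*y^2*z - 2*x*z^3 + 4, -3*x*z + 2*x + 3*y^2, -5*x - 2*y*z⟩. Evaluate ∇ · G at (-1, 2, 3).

-2

∂G₁/∂x = 4*x*y^2 + 5*y^2*z - 2*z^3
∂G₂/∂y = 6*y
∂G₃/∂z = -2*y
∇·G = 4*x*y^2 + 5*y^2*z + 4*y - 2*z^3
At (-1, 2, 3): -2.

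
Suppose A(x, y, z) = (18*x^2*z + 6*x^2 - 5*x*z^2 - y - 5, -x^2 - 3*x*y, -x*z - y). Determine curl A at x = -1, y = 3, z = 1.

(∇×A)₁ = ∂A₃/∂y − ∂A₂/∂z = -1
(∇×A)₂ = ∂A₁/∂z − ∂A₃/∂x = 18*x^2 - 10*x*z + z
(∇×A)₃ = ∂A₂/∂x − ∂A₁/∂y = -2*x - 3*y + 1
∇×A = (-1, 18*x^2 - 10*x*z + z, -2*x - 3*y + 1)
At (-1, 3, 1): (-1, 29, -6).

(-1, 29, -6)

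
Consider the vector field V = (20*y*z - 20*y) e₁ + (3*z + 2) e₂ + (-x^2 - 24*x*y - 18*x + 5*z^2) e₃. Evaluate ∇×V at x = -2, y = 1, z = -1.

(∇×V)₁ = ∂V₃/∂y − ∂V₂/∂z = -24*x - 3
(∇×V)₂ = ∂V₁/∂z − ∂V₃/∂x = 2*x + 44*y + 18
(∇×V)₃ = ∂V₂/∂x − ∂V₁/∂y = -20*z + 20
∇×V = (-24*x - 3, 2*x + 44*y + 18, -20*z + 20)
At (-2, 1, -1): (45, 58, 40).

(45, 58, 40)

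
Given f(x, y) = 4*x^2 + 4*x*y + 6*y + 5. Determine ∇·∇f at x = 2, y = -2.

∂²f/∂x² = 8
∂²f/∂y² = 0
∇²f = 8
At (2, -2): 8.

8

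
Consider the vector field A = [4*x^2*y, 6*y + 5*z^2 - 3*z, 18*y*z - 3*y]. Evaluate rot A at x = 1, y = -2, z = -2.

(-16, 0, -4)

(∇×A)₁ = ∂A₃/∂y − ∂A₂/∂z = 8*z
(∇×A)₂ = ∂A₁/∂z − ∂A₃/∂x = 0
(∇×A)₃ = ∂A₂/∂x − ∂A₁/∂y = -4*x^2
∇×A = (8*z, 0, -4*x^2)
At (1, -2, -2): (-16, 0, -4).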